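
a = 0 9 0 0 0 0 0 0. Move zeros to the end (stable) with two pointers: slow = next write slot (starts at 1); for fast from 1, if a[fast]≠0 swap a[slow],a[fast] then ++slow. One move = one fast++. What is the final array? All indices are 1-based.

(s=1,f=1) a[fast]=0 → fast++
(s=1,f=2) a[fast]=9≠0 swap→a[1]=9 → slow++,fast++
(s=2,f=3) a[fast]=0 → fast++
(s=2,f=4) a[fast]=0 → fast++
(s=2,f=5) a[fast]=0 → fast++
(s=2,f=6) a[fast]=0 → fast++
(s=2,f=7) a[fast]=0 → fast++
(s=2,f=8) a[fast]=0 → fast++

[9, 0, 0, 0, 0, 0, 0, 0]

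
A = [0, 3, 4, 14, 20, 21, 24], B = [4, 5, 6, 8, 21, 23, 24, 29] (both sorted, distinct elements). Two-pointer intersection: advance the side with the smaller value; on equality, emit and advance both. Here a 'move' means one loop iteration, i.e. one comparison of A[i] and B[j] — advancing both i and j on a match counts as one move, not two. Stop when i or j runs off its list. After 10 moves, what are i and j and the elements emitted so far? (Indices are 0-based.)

i=6, j=6, emitted=[4, 21]

[i=0,j=0] 0<4 → i++
[i=1,j=0] 3<4 → i++
[i=2,j=0] 4==4 emit → i++,j++
[i=3,j=1] 14>5 → j++
[i=3,j=2] 14>6 → j++
[i=3,j=3] 14>8 → j++
[i=3,j=4] 14<21 → i++
[i=4,j=4] 20<21 → i++
[i=5,j=4] 21==21 emit → i++,j++
[i=6,j=5] 24>23 → j++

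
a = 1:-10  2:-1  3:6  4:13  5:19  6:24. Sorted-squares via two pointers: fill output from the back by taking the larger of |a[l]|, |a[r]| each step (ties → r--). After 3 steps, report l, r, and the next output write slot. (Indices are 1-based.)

l=1, r=3, next write slot=3

l=1 r=6: |-10|<=|24| out[6]=576, r--
l=1 r=5: |-10|<=|19| out[5]=361, r--
l=1 r=4: |-10|<=|13| out[4]=169, r--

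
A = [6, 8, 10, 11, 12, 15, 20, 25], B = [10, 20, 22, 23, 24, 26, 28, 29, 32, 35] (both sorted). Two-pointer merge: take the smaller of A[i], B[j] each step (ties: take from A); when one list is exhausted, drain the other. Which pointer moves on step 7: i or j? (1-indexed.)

[i=1,j=1] A[i]=6<=B[j]=10 take 6 → i++
[i=2,j=1] A[i]=8<=B[j]=10 take 8 → i++
[i=3,j=1] A[i]=10<=B[j]=10 take 10 → i++
[i=4,j=1] A[i]=11>B[j]=10 take 10 → j++
[i=4,j=2] A[i]=11<=B[j]=20 take 11 → i++
[i=5,j=2] A[i]=12<=B[j]=20 take 12 → i++
[i=6,j=2] A[i]=15<=B[j]=20 take 15 → i++

i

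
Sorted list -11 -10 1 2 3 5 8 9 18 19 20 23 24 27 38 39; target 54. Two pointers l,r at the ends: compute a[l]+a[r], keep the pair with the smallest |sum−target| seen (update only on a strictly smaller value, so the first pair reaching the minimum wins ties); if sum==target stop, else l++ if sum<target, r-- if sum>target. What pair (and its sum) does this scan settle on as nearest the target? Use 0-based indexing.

pair (18, 38) with sum 56 (|Δ|=2)

l=0 r=15: -11+39=28 d=26 *, l++
l=1 r=15: -10+39=29 d=25 *, l++
l=2 r=15: 1+39=40 d=14 *, l++
l=3 r=15: 2+39=41 d=13 *, l++
l=4 r=15: 3+39=42 d=12 *, l++
l=5 r=15: 5+39=44 d=10 *, l++
l=6 r=15: 8+39=47 d=7 *, l++
l=7 r=15: 9+39=48 d=6 *, l++
l=8 r=15: 18+39=57 d=3 *, r--
l=8 r=14: 18+38=56 d=2 *, r--
l=8 r=13: 18+27=45 d=9, l++
l=9 r=13: 19+27=46 d=8, l++
l=10 r=13: 20+27=47 d=7, l++
l=11 r=13: 23+27=50 d=4, l++
l=12 r=13: 24+27=51 d=3, l++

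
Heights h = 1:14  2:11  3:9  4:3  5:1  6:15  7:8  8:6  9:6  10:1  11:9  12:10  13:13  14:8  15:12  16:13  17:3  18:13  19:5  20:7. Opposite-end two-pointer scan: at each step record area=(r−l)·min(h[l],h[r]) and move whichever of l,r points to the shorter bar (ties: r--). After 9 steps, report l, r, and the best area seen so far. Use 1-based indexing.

[1,20] min(14,7)*19=133 best=133 * → r--
[1,19] min(14,5)*18=90 best=133 → r--
[1,18] min(14,13)*17=221 best=221 * → r--
[1,17] min(14,3)*16=48 best=221 → r--
[1,16] min(14,13)*15=195 best=221 → r--
[1,15] min(14,12)*14=168 best=221 → r--
[1,14] min(14,8)*13=104 best=221 → r--
[1,13] min(14,13)*12=156 best=221 → r--
[1,12] min(14,10)*11=110 best=221 → r--

l=1, r=11, best area=221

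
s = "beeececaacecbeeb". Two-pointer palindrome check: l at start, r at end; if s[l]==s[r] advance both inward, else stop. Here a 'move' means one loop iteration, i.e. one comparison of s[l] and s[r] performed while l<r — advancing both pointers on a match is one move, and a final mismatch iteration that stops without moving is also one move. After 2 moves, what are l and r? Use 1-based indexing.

l=3, r=14

l=1 r=16: 'b'=='b', l++,r--
l=2 r=15: 'e'=='e', l++,r--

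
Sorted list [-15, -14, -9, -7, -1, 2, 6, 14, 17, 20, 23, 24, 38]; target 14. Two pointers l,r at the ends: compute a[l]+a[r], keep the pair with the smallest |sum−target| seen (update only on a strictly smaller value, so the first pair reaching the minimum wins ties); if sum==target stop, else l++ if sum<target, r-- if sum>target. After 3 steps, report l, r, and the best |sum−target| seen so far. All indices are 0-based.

l=0 r=12: -15+38=23 d=9 *, r--
l=0 r=11: -15+24=9 d=5 *, l++
l=1 r=11: -14+24=10 d=4 *, l++

l=2, r=11, best |Δ|=4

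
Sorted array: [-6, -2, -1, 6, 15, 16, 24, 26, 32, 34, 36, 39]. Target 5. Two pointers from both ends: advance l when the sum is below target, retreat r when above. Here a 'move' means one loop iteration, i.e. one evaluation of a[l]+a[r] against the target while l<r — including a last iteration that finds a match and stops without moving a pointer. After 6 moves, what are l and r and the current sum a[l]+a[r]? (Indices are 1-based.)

[1,12] -6+39=33 >5 → r--
[1,11] -6+36=30 >5 → r--
[1,10] -6+34=28 >5 → r--
[1,9] -6+32=26 >5 → r--
[1,8] -6+26=20 >5 → r--
[1,7] -6+24=18 >5 → r--

l=1, r=6, sum=10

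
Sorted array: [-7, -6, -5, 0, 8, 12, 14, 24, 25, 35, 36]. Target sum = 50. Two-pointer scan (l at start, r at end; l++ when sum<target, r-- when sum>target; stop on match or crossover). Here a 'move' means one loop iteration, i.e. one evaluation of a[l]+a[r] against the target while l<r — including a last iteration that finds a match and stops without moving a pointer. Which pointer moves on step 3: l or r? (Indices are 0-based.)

[0,10] -7+36=29 <50 → l++
[1,10] -6+36=30 <50 → l++
[2,10] -5+36=31 <50 → l++

l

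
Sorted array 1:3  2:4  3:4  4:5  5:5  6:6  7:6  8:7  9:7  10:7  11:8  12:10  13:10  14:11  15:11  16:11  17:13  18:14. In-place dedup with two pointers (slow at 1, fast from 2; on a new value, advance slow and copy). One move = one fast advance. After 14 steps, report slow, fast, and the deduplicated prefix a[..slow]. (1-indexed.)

slow=8, fast=16, prefix=[3, 4, 5, 6, 7, 8, 10, 11]

slow=1 fast=2: a[fast]=4≠a[slow]=3 write a[2]=4, slow++,fast++
slow=2 fast=3: a[fast]=4=a[slow] dup, fast++
slow=2 fast=4: a[fast]=5≠a[slow]=4 write a[3]=5, slow++,fast++
slow=3 fast=5: a[fast]=5=a[slow] dup, fast++
slow=3 fast=6: a[fast]=6≠a[slow]=5 write a[4]=6, slow++,fast++
slow=4 fast=7: a[fast]=6=a[slow] dup, fast++
slow=4 fast=8: a[fast]=7≠a[slow]=6 write a[5]=7, slow++,fast++
slow=5 fast=9: a[fast]=7=a[slow] dup, fast++
slow=5 fast=10: a[fast]=7=a[slow] dup, fast++
slow=5 fast=11: a[fast]=8≠a[slow]=7 write a[6]=8, slow++,fast++
slow=6 fast=12: a[fast]=10≠a[slow]=8 write a[7]=10, slow++,fast++
slow=7 fast=13: a[fast]=10=a[slow] dup, fast++
slow=7 fast=14: a[fast]=11≠a[slow]=10 write a[8]=11, slow++,fast++
slow=8 fast=15: a[fast]=11=a[slow] dup, fast++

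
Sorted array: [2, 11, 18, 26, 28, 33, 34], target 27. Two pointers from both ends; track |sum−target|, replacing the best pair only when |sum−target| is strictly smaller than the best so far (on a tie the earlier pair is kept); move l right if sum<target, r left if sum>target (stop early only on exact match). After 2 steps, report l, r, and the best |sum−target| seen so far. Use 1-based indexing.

l=1, r=5, best |Δ|=8

l=1 r=7: 2+34=36 d=9 *, r--
l=1 r=6: 2+33=35 d=8 *, r--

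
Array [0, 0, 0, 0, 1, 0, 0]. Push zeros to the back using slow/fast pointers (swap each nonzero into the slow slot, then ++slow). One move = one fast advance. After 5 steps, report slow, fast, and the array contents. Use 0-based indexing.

slow=0 fast=0: a[fast]=0, fast++
slow=0 fast=1: a[fast]=0, fast++
slow=0 fast=2: a[fast]=0, fast++
slow=0 fast=3: a[fast]=0, fast++
slow=0 fast=4: a[fast]=1≠0 swap→a[0]=1, slow++,fast++

slow=1, fast=5, a=[1, 0, 0, 0, 0, 0, 0]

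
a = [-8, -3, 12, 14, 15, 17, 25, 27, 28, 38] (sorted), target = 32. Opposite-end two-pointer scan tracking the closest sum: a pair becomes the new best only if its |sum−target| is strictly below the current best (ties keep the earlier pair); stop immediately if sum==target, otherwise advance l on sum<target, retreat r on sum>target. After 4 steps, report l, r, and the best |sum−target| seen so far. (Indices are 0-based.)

[0,9] -8+38=30 d=2 * → l++
[1,9] -3+38=35 d=3 → r--
[1,8] -3+28=25 d=7 → l++
[2,8] 12+28=40 d=8 → r--

l=2, r=7, best |Δ|=2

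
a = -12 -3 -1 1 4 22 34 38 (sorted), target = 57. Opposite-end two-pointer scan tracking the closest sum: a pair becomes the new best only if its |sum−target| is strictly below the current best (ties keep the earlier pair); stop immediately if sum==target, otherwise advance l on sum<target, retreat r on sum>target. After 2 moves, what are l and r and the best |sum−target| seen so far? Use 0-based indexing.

l=2, r=7, best |Δ|=22

[0,7] -12+38=26 d=31 * → l++
[1,7] -3+38=35 d=22 * → l++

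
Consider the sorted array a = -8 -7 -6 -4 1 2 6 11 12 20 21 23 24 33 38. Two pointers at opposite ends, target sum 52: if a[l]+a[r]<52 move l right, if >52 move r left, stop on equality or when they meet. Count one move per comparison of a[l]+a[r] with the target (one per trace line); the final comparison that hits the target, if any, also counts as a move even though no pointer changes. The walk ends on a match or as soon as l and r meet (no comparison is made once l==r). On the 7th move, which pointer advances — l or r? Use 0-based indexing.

l

[0,14] -8+38=30 <52 → l++
[1,14] -7+38=31 <52 → l++
[2,14] -6+38=32 <52 → l++
[3,14] -4+38=34 <52 → l++
[4,14] 1+38=39 <52 → l++
[5,14] 2+38=40 <52 → l++
[6,14] 6+38=44 <52 → l++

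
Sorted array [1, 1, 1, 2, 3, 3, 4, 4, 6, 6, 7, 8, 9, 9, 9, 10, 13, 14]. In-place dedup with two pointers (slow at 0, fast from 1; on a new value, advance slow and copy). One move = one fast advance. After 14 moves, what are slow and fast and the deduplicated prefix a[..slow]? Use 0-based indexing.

slow=7, fast=15, prefix=[1, 2, 3, 4, 6, 7, 8, 9]

(s=0,f=1) a[fast]=1=a[slow] dup → fast++
(s=0,f=2) a[fast]=1=a[slow] dup → fast++
(s=0,f=3) a[fast]=2≠a[slow]=1 write a[1]=2 → slow++,fast++
(s=1,f=4) a[fast]=3≠a[slow]=2 write a[2]=3 → slow++,fast++
(s=2,f=5) a[fast]=3=a[slow] dup → fast++
(s=2,f=6) a[fast]=4≠a[slow]=3 write a[3]=4 → slow++,fast++
(s=3,f=7) a[fast]=4=a[slow] dup → fast++
(s=3,f=8) a[fast]=6≠a[slow]=4 write a[4]=6 → slow++,fast++
(s=4,f=9) a[fast]=6=a[slow] dup → fast++
(s=4,f=10) a[fast]=7≠a[slow]=6 write a[5]=7 → slow++,fast++
(s=5,f=11) a[fast]=8≠a[slow]=7 write a[6]=8 → slow++,fast++
(s=6,f=12) a[fast]=9≠a[slow]=8 write a[7]=9 → slow++,fast++
(s=7,f=13) a[fast]=9=a[slow] dup → fast++
(s=7,f=14) a[fast]=9=a[slow] dup → fast++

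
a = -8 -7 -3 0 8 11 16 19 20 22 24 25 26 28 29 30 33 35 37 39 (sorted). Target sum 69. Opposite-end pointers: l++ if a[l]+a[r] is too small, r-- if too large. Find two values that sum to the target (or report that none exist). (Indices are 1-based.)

l=1 r=20: -8+39=31 <69, l++
l=2 r=20: -7+39=32 <69, l++
l=3 r=20: -3+39=36 <69, l++
l=4 r=20: 0+39=39 <69, l++
l=5 r=20: 8+39=47 <69, l++
l=6 r=20: 11+39=50 <69, l++
l=7 r=20: 16+39=55 <69, l++
l=8 r=20: 19+39=58 <69, l++
l=9 r=20: 20+39=59 <69, l++
l=10 r=20: 22+39=61 <69, l++
l=11 r=20: 24+39=63 <69, l++
l=12 r=20: 25+39=64 <69, l++
l=13 r=20: 26+39=65 <69, l++
l=14 r=20: 28+39=67 <69, l++
l=15 r=20: 29+39=68 <69, l++
l=16 r=20: 30+39=69, found

(30, 39)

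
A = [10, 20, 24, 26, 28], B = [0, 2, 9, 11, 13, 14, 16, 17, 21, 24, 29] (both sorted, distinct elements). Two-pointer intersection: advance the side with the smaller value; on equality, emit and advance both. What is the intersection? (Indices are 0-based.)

i=0 j=0: 10>0, j++
i=0 j=1: 10>2, j++
i=0 j=2: 10>9, j++
i=0 j=3: 10<11, i++
i=1 j=3: 20>11, j++
i=1 j=4: 20>13, j++
i=1 j=5: 20>14, j++
i=1 j=6: 20>16, j++
i=1 j=7: 20>17, j++
i=1 j=8: 20<21, i++
i=2 j=8: 24>21, j++
i=2 j=9: 24==24 emit, i++,j++
i=3 j=10: 26<29, i++
i=4 j=10: 28<29, i++

intersection = [24]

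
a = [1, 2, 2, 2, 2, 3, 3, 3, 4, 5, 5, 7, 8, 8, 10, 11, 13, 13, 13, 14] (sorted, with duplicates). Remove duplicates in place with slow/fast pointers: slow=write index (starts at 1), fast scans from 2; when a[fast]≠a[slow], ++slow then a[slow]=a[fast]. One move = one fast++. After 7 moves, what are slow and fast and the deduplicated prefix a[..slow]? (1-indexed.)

(s=1,f=2) a[fast]=2≠a[slow]=1 write a[2]=2 → slow++,fast++
(s=2,f=3) a[fast]=2=a[slow] dup → fast++
(s=2,f=4) a[fast]=2=a[slow] dup → fast++
(s=2,f=5) a[fast]=2=a[slow] dup → fast++
(s=2,f=6) a[fast]=3≠a[slow]=2 write a[3]=3 → slow++,fast++
(s=3,f=7) a[fast]=3=a[slow] dup → fast++
(s=3,f=8) a[fast]=3=a[slow] dup → fast++

slow=3, fast=9, prefix=[1, 2, 3]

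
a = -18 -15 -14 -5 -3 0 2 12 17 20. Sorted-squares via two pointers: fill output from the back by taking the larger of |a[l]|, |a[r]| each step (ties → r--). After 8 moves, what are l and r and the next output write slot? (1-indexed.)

l=6, r=7, next write slot=2

[1,10] |-18|<=|20| out[10]=400 → r--
[1,9] |-18|>|17| out[9]=324 → l++
[2,9] |-15|<=|17| out[8]=289 → r--
[2,8] |-15|>|12| out[7]=225 → l++
[3,8] |-14|>|12| out[6]=196 → l++
[4,8] |-5|<=|12| out[5]=144 → r--
[4,7] |-5|>|2| out[4]=25 → l++
[5,7] |-3|>|2| out[3]=9 → l++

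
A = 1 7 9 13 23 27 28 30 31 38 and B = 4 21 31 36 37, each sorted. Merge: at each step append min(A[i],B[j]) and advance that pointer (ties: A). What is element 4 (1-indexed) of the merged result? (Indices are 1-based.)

merged[4] = 9

i=1 j=1: A[i]=1<=B[j]=4 take 1, i++
i=2 j=1: A[i]=7>B[j]=4 take 4, j++
i=2 j=2: A[i]=7<=B[j]=21 take 7, i++
i=3 j=2: A[i]=9<=B[j]=21 take 9, i++
i=4 j=2: A[i]=13<=B[j]=21 take 13, i++
i=5 j=2: A[i]=23>B[j]=21 take 21, j++
i=5 j=3: A[i]=23<=B[j]=31 take 23, i++
i=6 j=3: A[i]=27<=B[j]=31 take 27, i++
i=7 j=3: A[i]=28<=B[j]=31 take 28, i++
i=8 j=3: A[i]=30<=B[j]=31 take 30, i++
i=9 j=3: A[i]=31<=B[j]=31 take 31, i++
i=10 j=3: A[i]=38>B[j]=31 take 31, j++
i=10 j=4: A[i]=38>B[j]=36 take 36, j++
i=10 j=5: A[i]=38>B[j]=37 take 37, j++
i=10 j=6: B done, take A[i]=38, i++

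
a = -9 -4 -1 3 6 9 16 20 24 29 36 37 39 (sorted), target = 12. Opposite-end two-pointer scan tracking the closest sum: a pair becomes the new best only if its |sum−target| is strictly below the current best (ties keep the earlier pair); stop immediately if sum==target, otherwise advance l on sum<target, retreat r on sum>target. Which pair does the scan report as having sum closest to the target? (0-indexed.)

l=0 r=12: -9+39=30 d=18 *, r--
l=0 r=11: -9+37=28 d=16 *, r--
l=0 r=10: -9+36=27 d=15 *, r--
l=0 r=9: -9+29=20 d=8 *, r--
l=0 r=8: -9+24=15 d=3 *, r--
l=0 r=7: -9+20=11 d=1 *, l++
l=1 r=7: -4+20=16 d=4, r--
l=1 r=6: -4+16=12 d=0 *, stop

pair (-4, 16) with sum 12 (|Δ|=0)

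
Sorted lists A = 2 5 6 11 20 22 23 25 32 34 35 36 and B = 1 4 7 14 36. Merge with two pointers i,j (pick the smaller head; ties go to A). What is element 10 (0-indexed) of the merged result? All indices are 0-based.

i=0 j=0: A[i]=2>B[j]=1 take 1, j++
i=0 j=1: A[i]=2<=B[j]=4 take 2, i++
i=1 j=1: A[i]=5>B[j]=4 take 4, j++
i=1 j=2: A[i]=5<=B[j]=7 take 5, i++
i=2 j=2: A[i]=6<=B[j]=7 take 6, i++
i=3 j=2: A[i]=11>B[j]=7 take 7, j++
i=3 j=3: A[i]=11<=B[j]=14 take 11, i++
i=4 j=3: A[i]=20>B[j]=14 take 14, j++
i=4 j=4: A[i]=20<=B[j]=36 take 20, i++
i=5 j=4: A[i]=22<=B[j]=36 take 22, i++
i=6 j=4: A[i]=23<=B[j]=36 take 23, i++
i=7 j=4: A[i]=25<=B[j]=36 take 25, i++
i=8 j=4: A[i]=32<=B[j]=36 take 32, i++
i=9 j=4: A[i]=34<=B[j]=36 take 34, i++
i=10 j=4: A[i]=35<=B[j]=36 take 35, i++
i=11 j=4: A[i]=36<=B[j]=36 take 36, i++
i=12 j=4: A done, take B[j]=36, j++

merged[10] = 23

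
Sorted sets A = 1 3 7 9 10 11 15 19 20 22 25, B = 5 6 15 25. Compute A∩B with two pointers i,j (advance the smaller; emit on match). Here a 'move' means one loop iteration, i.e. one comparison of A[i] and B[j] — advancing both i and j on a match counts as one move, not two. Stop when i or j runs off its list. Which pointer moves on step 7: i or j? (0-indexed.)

i=0 j=0: 1<5, i++
i=1 j=0: 3<5, i++
i=2 j=0: 7>5, j++
i=2 j=1: 7>6, j++
i=2 j=2: 7<15, i++
i=3 j=2: 9<15, i++
i=4 j=2: 10<15, i++

i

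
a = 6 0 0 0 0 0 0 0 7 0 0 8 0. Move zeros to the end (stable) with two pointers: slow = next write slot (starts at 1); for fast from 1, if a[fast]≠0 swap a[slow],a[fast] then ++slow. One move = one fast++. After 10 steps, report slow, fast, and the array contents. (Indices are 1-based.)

(s=1,f=1) a[fast]=6≠0 swap→a[1]=6 → slow++,fast++
(s=2,f=2) a[fast]=0 → fast++
(s=2,f=3) a[fast]=0 → fast++
(s=2,f=4) a[fast]=0 → fast++
(s=2,f=5) a[fast]=0 → fast++
(s=2,f=6) a[fast]=0 → fast++
(s=2,f=7) a[fast]=0 → fast++
(s=2,f=8) a[fast]=0 → fast++
(s=2,f=9) a[fast]=7≠0 swap→a[2]=7 → slow++,fast++
(s=3,f=10) a[fast]=0 → fast++

slow=3, fast=11, a=[6, 7, 0, 0, 0, 0, 0, 0, 0, 0, 0, 8, 0]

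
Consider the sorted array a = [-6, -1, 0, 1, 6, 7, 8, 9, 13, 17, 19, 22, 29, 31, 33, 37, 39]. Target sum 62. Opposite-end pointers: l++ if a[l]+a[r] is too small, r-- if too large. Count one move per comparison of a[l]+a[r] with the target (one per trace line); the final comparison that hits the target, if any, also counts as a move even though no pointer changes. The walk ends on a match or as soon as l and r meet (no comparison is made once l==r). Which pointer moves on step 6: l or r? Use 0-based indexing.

l=0 r=16: -6+39=33 <62, l++
l=1 r=16: -1+39=38 <62, l++
l=2 r=16: 0+39=39 <62, l++
l=3 r=16: 1+39=40 <62, l++
l=4 r=16: 6+39=45 <62, l++
l=5 r=16: 7+39=46 <62, l++

l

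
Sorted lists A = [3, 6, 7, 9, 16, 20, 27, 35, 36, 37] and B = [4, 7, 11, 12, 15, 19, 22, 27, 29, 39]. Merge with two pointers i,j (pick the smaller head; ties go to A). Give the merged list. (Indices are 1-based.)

[i=1,j=1] A[i]=3<=B[j]=4 take 3 → i++
[i=2,j=1] A[i]=6>B[j]=4 take 4 → j++
[i=2,j=2] A[i]=6<=B[j]=7 take 6 → i++
[i=3,j=2] A[i]=7<=B[j]=7 take 7 → i++
[i=4,j=2] A[i]=9>B[j]=7 take 7 → j++
[i=4,j=3] A[i]=9<=B[j]=11 take 9 → i++
[i=5,j=3] A[i]=16>B[j]=11 take 11 → j++
[i=5,j=4] A[i]=16>B[j]=12 take 12 → j++
[i=5,j=5] A[i]=16>B[j]=15 take 15 → j++
[i=5,j=6] A[i]=16<=B[j]=19 take 16 → i++
[i=6,j=6] A[i]=20>B[j]=19 take 19 → j++
[i=6,j=7] A[i]=20<=B[j]=22 take 20 → i++
[i=7,j=7] A[i]=27>B[j]=22 take 22 → j++
[i=7,j=8] A[i]=27<=B[j]=27 take 27 → i++
[i=8,j=8] A[i]=35>B[j]=27 take 27 → j++
[i=8,j=9] A[i]=35>B[j]=29 take 29 → j++
[i=8,j=10] A[i]=35<=B[j]=39 take 35 → i++
[i=9,j=10] A[i]=36<=B[j]=39 take 36 → i++
[i=10,j=10] A[i]=37<=B[j]=39 take 37 → i++
[i=11,j=10] A done, take B[j]=39 → j++

[3, 4, 6, 7, 7, 9, 11, 12, 15, 16, 19, 20, 22, 27, 27, 29, 35, 36, 37, 39]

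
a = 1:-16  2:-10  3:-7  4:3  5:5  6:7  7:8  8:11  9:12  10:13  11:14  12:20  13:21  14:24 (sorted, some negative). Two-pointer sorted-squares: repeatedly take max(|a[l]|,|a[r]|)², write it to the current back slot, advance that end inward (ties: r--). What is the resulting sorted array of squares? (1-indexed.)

l=1 r=14: |-16|<=|24| out[14]=576, r--
l=1 r=13: |-16|<=|21| out[13]=441, r--
l=1 r=12: |-16|<=|20| out[12]=400, r--
l=1 r=11: |-16|>|14| out[11]=256, l++
l=2 r=11: |-10|<=|14| out[10]=196, r--
l=2 r=10: |-10|<=|13| out[9]=169, r--
l=2 r=9: |-10|<=|12| out[8]=144, r--
l=2 r=8: |-10|<=|11| out[7]=121, r--
l=2 r=7: |-10|>|8| out[6]=100, l++
l=3 r=7: |-7|<=|8| out[5]=64, r--
l=3 r=6: |-7|<=|7| out[4]=49, r--
l=3 r=5: |-7|>|5| out[3]=49, l++
l=4 r=5: |3|<=|5| out[2]=25, r--
l=4 r=4: |3|<=|3| out[1]=9, r--

[9, 25, 49, 49, 64, 100, 121, 144, 169, 196, 256, 400, 441, 576]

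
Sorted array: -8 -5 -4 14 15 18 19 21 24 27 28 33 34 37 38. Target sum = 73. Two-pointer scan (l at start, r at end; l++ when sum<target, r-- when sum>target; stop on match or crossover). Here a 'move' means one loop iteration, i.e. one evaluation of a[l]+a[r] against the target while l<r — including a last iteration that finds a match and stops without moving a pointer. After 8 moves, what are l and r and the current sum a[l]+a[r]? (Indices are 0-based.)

l=8, r=14, sum=62

l=0 r=14: -8+38=30 <73, l++
l=1 r=14: -5+38=33 <73, l++
l=2 r=14: -4+38=34 <73, l++
l=3 r=14: 14+38=52 <73, l++
l=4 r=14: 15+38=53 <73, l++
l=5 r=14: 18+38=56 <73, l++
l=6 r=14: 19+38=57 <73, l++
l=7 r=14: 21+38=59 <73, l++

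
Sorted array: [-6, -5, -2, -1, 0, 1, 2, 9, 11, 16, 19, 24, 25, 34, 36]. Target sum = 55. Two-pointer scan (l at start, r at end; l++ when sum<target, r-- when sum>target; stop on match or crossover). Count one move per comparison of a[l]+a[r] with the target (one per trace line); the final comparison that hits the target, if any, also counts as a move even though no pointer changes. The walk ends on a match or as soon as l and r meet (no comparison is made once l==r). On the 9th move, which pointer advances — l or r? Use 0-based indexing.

l=0 r=14: -6+36=30 <55, l++
l=1 r=14: -5+36=31 <55, l++
l=2 r=14: -2+36=34 <55, l++
l=3 r=14: -1+36=35 <55, l++
l=4 r=14: 0+36=36 <55, l++
l=5 r=14: 1+36=37 <55, l++
l=6 r=14: 2+36=38 <55, l++
l=7 r=14: 9+36=45 <55, l++
l=8 r=14: 11+36=47 <55, l++

l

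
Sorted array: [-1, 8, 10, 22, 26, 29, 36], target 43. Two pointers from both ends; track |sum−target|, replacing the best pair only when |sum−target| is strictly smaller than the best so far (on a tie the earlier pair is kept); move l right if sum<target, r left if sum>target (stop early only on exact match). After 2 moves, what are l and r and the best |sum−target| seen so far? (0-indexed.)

l=1, r=5, best |Δ|=1

[0,6] -1+36=35 d=8 * → l++
[1,6] 8+36=44 d=1 * → r--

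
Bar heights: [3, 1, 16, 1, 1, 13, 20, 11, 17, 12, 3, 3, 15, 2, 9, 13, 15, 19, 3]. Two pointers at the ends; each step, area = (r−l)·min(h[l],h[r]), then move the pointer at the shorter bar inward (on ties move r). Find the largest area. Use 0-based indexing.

max area = 240

l=0 r=18: min(3,3)*18=54 best=54 *, r--
l=0 r=17: min(3,19)*17=51 best=54, l++
l=1 r=17: min(1,19)*16=16 best=54, l++
l=2 r=17: min(16,19)*15=240 best=240 *, l++
l=3 r=17: min(1,19)*14=14 best=240, l++
l=4 r=17: min(1,19)*13=13 best=240, l++
l=5 r=17: min(13,19)*12=156 best=240, l++
l=6 r=17: min(20,19)*11=209 best=240, r--
l=6 r=16: min(20,15)*10=150 best=240, r--
l=6 r=15: min(20,13)*9=117 best=240, r--
l=6 r=14: min(20,9)*8=72 best=240, r--
l=6 r=13: min(20,2)*7=14 best=240, r--
l=6 r=12: min(20,15)*6=90 best=240, r--
l=6 r=11: min(20,3)*5=15 best=240, r--
l=6 r=10: min(20,3)*4=12 best=240, r--
l=6 r=9: min(20,12)*3=36 best=240, r--
l=6 r=8: min(20,17)*2=34 best=240, r--
l=6 r=7: min(20,11)*1=11 best=240, r--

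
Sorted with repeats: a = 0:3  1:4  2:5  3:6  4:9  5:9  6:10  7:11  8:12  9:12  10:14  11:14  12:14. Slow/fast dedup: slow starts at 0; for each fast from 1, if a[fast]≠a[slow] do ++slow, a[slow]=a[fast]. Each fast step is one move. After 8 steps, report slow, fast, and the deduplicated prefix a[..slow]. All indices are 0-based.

slow=7, fast=9, prefix=[3, 4, 5, 6, 9, 10, 11, 12]

(s=0,f=1) a[fast]=4≠a[slow]=3 write a[1]=4 → slow++,fast++
(s=1,f=2) a[fast]=5≠a[slow]=4 write a[2]=5 → slow++,fast++
(s=2,f=3) a[fast]=6≠a[slow]=5 write a[3]=6 → slow++,fast++
(s=3,f=4) a[fast]=9≠a[slow]=6 write a[4]=9 → slow++,fast++
(s=4,f=5) a[fast]=9=a[slow] dup → fast++
(s=4,f=6) a[fast]=10≠a[slow]=9 write a[5]=10 → slow++,fast++
(s=5,f=7) a[fast]=11≠a[slow]=10 write a[6]=11 → slow++,fast++
(s=6,f=8) a[fast]=12≠a[slow]=11 write a[7]=12 → slow++,fast++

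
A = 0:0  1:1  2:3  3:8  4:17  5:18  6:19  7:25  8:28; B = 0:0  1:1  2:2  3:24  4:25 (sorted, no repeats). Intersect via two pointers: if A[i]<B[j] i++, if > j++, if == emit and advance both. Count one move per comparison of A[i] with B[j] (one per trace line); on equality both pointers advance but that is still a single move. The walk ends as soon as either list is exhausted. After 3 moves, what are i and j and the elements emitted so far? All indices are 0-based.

i=0 j=0: 0==0 emit, i++,j++
i=1 j=1: 1==1 emit, i++,j++
i=2 j=2: 3>2, j++

i=2, j=3, emitted=[0, 1]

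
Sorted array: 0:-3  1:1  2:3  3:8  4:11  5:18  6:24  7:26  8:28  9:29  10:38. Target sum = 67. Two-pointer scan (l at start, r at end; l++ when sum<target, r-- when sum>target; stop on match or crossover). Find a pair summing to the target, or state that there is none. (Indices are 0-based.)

[0,10] -3+38=35 <67 → l++
[1,10] 1+38=39 <67 → l++
[2,10] 3+38=41 <67 → l++
[3,10] 8+38=46 <67 → l++
[4,10] 11+38=49 <67 → l++
[5,10] 18+38=56 <67 → l++
[6,10] 24+38=62 <67 → l++
[7,10] 26+38=64 <67 → l++
[8,10] 28+38=66 <67 → l++
[9,10] 29+38=67 → found

(29, 38)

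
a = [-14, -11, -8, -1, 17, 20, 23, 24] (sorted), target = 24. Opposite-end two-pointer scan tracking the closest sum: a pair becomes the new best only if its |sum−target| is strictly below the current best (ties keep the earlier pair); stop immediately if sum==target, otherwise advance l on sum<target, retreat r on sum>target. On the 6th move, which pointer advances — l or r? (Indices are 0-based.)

[0,7] -14+24=10 d=14 * → l++
[1,7] -11+24=13 d=11 * → l++
[2,7] -8+24=16 d=8 * → l++
[3,7] -1+24=23 d=1 * → l++
[4,7] 17+24=41 d=17 → r--
[4,6] 17+23=40 d=16 → r--

r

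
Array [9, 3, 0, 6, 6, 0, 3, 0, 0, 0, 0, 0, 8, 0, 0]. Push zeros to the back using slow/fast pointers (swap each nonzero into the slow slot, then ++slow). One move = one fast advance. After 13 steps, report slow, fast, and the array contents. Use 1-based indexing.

slow=7, fast=14, a=[9, 3, 6, 6, 3, 8, 0, 0, 0, 0, 0, 0, 0, 0, 0]

(s=1,f=1) a[fast]=9≠0 swap→a[1]=9 → slow++,fast++
(s=2,f=2) a[fast]=3≠0 swap→a[2]=3 → slow++,fast++
(s=3,f=3) a[fast]=0 → fast++
(s=3,f=4) a[fast]=6≠0 swap→a[3]=6 → slow++,fast++
(s=4,f=5) a[fast]=6≠0 swap→a[4]=6 → slow++,fast++
(s=5,f=6) a[fast]=0 → fast++
(s=5,f=7) a[fast]=3≠0 swap→a[5]=3 → slow++,fast++
(s=6,f=8) a[fast]=0 → fast++
(s=6,f=9) a[fast]=0 → fast++
(s=6,f=10) a[fast]=0 → fast++
(s=6,f=11) a[fast]=0 → fast++
(s=6,f=12) a[fast]=0 → fast++
(s=6,f=13) a[fast]=8≠0 swap→a[6]=8 → slow++,fast++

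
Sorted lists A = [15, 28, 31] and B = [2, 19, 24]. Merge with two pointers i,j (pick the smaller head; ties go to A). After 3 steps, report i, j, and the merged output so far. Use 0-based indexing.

i=1, j=2, merged so far=[2, 15, 19]

i=0 j=0: A[i]=15>B[j]=2 take 2, j++
i=0 j=1: A[i]=15<=B[j]=19 take 15, i++
i=1 j=1: A[i]=28>B[j]=19 take 19, j++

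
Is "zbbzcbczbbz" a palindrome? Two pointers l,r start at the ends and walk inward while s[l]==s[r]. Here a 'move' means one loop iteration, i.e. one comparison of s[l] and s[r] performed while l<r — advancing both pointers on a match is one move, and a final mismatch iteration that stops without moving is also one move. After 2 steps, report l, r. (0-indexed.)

l=2, r=8

[0,10] 'z'=='z' → l++,r--
[1,9] 'b'=='b' → l++,r--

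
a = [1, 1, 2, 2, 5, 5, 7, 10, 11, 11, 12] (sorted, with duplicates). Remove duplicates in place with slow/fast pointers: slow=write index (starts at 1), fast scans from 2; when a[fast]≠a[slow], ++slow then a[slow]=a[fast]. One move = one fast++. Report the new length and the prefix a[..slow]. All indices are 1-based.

length 7; prefix = [1, 2, 5, 7, 10, 11, 12]

slow=1 fast=2: a[fast]=1=a[slow] dup, fast++
slow=1 fast=3: a[fast]=2≠a[slow]=1 write a[2]=2, slow++,fast++
slow=2 fast=4: a[fast]=2=a[slow] dup, fast++
slow=2 fast=5: a[fast]=5≠a[slow]=2 write a[3]=5, slow++,fast++
slow=3 fast=6: a[fast]=5=a[slow] dup, fast++
slow=3 fast=7: a[fast]=7≠a[slow]=5 write a[4]=7, slow++,fast++
slow=4 fast=8: a[fast]=10≠a[slow]=7 write a[5]=10, slow++,fast++
slow=5 fast=9: a[fast]=11≠a[slow]=10 write a[6]=11, slow++,fast++
slow=6 fast=10: a[fast]=11=a[slow] dup, fast++
slow=6 fast=11: a[fast]=12≠a[slow]=11 write a[7]=12, slow++,fast++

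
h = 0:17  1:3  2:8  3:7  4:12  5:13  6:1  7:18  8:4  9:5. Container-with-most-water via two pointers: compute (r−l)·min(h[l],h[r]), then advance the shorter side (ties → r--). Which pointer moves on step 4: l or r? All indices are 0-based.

l

l=0 r=9: min(17,5)*9=45 best=45 *, r--
l=0 r=8: min(17,4)*8=32 best=45, r--
l=0 r=7: min(17,18)*7=119 best=119 *, l++
l=1 r=7: min(3,18)*6=18 best=119, l++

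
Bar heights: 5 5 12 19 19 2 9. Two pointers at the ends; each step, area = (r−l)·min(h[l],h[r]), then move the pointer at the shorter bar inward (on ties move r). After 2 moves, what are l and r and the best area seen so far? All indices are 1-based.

[1,7] min(5,9)*6=30 best=30 * → l++
[2,7] min(5,9)*5=25 best=30 → l++

l=3, r=7, best area=30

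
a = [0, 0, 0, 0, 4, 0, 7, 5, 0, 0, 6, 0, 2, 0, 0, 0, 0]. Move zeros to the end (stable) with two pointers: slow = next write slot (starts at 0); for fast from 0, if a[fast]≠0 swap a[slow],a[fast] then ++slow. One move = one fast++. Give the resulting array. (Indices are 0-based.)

(s=0,f=0) a[fast]=0 → fast++
(s=0,f=1) a[fast]=0 → fast++
(s=0,f=2) a[fast]=0 → fast++
(s=0,f=3) a[fast]=0 → fast++
(s=0,f=4) a[fast]=4≠0 swap→a[0]=4 → slow++,fast++
(s=1,f=5) a[fast]=0 → fast++
(s=1,f=6) a[fast]=7≠0 swap→a[1]=7 → slow++,fast++
(s=2,f=7) a[fast]=5≠0 swap→a[2]=5 → slow++,fast++
(s=3,f=8) a[fast]=0 → fast++
(s=3,f=9) a[fast]=0 → fast++
(s=3,f=10) a[fast]=6≠0 swap→a[3]=6 → slow++,fast++
(s=4,f=11) a[fast]=0 → fast++
(s=4,f=12) a[fast]=2≠0 swap→a[4]=2 → slow++,fast++
(s=5,f=13) a[fast]=0 → fast++
(s=5,f=14) a[fast]=0 → fast++
(s=5,f=15) a[fast]=0 → fast++
(s=5,f=16) a[fast]=0 → fast++

[4, 7, 5, 6, 2, 0, 0, 0, 0, 0, 0, 0, 0, 0, 0, 0, 0]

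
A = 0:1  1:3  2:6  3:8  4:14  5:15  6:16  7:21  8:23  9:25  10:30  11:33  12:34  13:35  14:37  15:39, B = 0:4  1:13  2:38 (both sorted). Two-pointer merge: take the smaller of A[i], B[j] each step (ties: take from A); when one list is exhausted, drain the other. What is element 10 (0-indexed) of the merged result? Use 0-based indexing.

i=0 j=0: A[i]=1<=B[j]=4 take 1, i++
i=1 j=0: A[i]=3<=B[j]=4 take 3, i++
i=2 j=0: A[i]=6>B[j]=4 take 4, j++
i=2 j=1: A[i]=6<=B[j]=13 take 6, i++
i=3 j=1: A[i]=8<=B[j]=13 take 8, i++
i=4 j=1: A[i]=14>B[j]=13 take 13, j++
i=4 j=2: A[i]=14<=B[j]=38 take 14, i++
i=5 j=2: A[i]=15<=B[j]=38 take 15, i++
i=6 j=2: A[i]=16<=B[j]=38 take 16, i++
i=7 j=2: A[i]=21<=B[j]=38 take 21, i++
i=8 j=2: A[i]=23<=B[j]=38 take 23, i++
i=9 j=2: A[i]=25<=B[j]=38 take 25, i++
i=10 j=2: A[i]=30<=B[j]=38 take 30, i++
i=11 j=2: A[i]=33<=B[j]=38 take 33, i++
i=12 j=2: A[i]=34<=B[j]=38 take 34, i++
i=13 j=2: A[i]=35<=B[j]=38 take 35, i++
i=14 j=2: A[i]=37<=B[j]=38 take 37, i++
i=15 j=2: A[i]=39>B[j]=38 take 38, j++
i=15 j=3: B done, take A[i]=39, i++

merged[10] = 23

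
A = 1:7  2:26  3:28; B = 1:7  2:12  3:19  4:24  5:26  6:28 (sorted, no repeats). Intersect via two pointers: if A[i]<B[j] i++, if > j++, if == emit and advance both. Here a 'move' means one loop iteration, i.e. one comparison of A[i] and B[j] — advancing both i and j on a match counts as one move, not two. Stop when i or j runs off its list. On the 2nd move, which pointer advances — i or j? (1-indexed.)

i=1 j=1: 7==7 emit, i++,j++
i=2 j=2: 26>12, j++

j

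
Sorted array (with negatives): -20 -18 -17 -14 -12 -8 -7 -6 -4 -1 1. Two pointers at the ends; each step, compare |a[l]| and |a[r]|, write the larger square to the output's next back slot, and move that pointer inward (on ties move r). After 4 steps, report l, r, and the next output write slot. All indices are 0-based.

l=4, r=10, next write slot=6

[0,10] |-20|>|1| out[10]=400 → l++
[1,10] |-18|>|1| out[9]=324 → l++
[2,10] |-17|>|1| out[8]=289 → l++
[3,10] |-14|>|1| out[7]=196 → l++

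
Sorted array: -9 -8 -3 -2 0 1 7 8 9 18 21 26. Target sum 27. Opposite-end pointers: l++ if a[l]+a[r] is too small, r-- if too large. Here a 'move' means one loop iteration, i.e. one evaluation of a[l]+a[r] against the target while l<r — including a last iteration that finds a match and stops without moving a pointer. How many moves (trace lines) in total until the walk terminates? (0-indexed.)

l=0 r=11: -9+26=17 <27, l++
l=1 r=11: -8+26=18 <27, l++
l=2 r=11: -3+26=23 <27, l++
l=3 r=11: -2+26=24 <27, l++
l=4 r=11: 0+26=26 <27, l++
l=5 r=11: 1+26=27, found

6 moves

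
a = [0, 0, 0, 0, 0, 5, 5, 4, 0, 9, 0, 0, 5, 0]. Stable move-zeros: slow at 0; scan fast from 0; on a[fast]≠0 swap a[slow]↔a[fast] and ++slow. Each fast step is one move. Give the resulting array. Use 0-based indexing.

[5, 5, 4, 9, 5, 0, 0, 0, 0, 0, 0, 0, 0, 0]

(s=0,f=0) a[fast]=0 → fast++
(s=0,f=1) a[fast]=0 → fast++
(s=0,f=2) a[fast]=0 → fast++
(s=0,f=3) a[fast]=0 → fast++
(s=0,f=4) a[fast]=0 → fast++
(s=0,f=5) a[fast]=5≠0 swap→a[0]=5 → slow++,fast++
(s=1,f=6) a[fast]=5≠0 swap→a[1]=5 → slow++,fast++
(s=2,f=7) a[fast]=4≠0 swap→a[2]=4 → slow++,fast++
(s=3,f=8) a[fast]=0 → fast++
(s=3,f=9) a[fast]=9≠0 swap→a[3]=9 → slow++,fast++
(s=4,f=10) a[fast]=0 → fast++
(s=4,f=11) a[fast]=0 → fast++
(s=4,f=12) a[fast]=5≠0 swap→a[4]=5 → slow++,fast++
(s=5,f=13) a[fast]=0 → fast++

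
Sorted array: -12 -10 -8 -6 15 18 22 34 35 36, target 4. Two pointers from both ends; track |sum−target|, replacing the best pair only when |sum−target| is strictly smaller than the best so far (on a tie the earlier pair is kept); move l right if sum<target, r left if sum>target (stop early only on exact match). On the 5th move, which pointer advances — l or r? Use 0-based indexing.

r

l=0 r=9: -12+36=24 d=20 *, r--
l=0 r=8: -12+35=23 d=19 *, r--
l=0 r=7: -12+34=22 d=18 *, r--
l=0 r=6: -12+22=10 d=6 *, r--
l=0 r=5: -12+18=6 d=2 *, r--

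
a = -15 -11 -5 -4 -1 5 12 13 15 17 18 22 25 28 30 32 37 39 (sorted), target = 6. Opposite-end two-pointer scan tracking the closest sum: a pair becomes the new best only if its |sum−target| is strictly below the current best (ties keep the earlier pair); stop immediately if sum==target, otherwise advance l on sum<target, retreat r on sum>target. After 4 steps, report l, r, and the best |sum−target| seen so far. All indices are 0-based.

[0,17] -15+39=24 d=18 * → r--
[0,16] -15+37=22 d=16 * → r--
[0,15] -15+32=17 d=11 * → r--
[0,14] -15+30=15 d=9 * → r--

l=0, r=13, best |Δ|=9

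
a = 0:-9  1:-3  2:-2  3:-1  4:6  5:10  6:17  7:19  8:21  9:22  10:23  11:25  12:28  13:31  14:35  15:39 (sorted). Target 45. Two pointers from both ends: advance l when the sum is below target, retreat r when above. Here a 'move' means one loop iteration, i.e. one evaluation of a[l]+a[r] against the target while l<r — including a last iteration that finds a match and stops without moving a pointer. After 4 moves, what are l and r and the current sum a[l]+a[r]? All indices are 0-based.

l=4, r=15, sum=45

[0,15] -9+39=30 <45 → l++
[1,15] -3+39=36 <45 → l++
[2,15] -2+39=37 <45 → l++
[3,15] -1+39=38 <45 → l++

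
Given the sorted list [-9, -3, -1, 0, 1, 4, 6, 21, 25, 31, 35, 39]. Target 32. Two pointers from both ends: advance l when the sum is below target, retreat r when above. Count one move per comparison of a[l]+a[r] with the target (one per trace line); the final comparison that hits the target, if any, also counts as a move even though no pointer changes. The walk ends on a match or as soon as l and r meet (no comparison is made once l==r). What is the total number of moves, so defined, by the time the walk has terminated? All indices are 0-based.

3 moves

l=0 r=11: -9+39=30 <32, l++
l=1 r=11: -3+39=36 >32, r--
l=1 r=10: -3+35=32, found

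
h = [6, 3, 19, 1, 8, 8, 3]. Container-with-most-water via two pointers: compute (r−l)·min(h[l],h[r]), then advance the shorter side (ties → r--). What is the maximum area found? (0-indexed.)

max area = 30

l=0 r=6: min(6,3)*6=18 best=18 *, r--
l=0 r=5: min(6,8)*5=30 best=30 *, l++
l=1 r=5: min(3,8)*4=12 best=30, l++
l=2 r=5: min(19,8)*3=24 best=30, r--
l=2 r=4: min(19,8)*2=16 best=30, r--
l=2 r=3: min(19,1)*1=1 best=30, r--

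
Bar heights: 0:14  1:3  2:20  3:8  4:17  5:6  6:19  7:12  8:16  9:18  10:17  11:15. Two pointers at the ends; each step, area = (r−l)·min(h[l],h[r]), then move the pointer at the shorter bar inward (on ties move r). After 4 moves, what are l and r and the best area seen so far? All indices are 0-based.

l=2, r=9, best area=154

l=0 r=11: min(14,15)*11=154 best=154 *, l++
l=1 r=11: min(3,15)*10=30 best=154, l++
l=2 r=11: min(20,15)*9=135 best=154, r--
l=2 r=10: min(20,17)*8=136 best=154, r--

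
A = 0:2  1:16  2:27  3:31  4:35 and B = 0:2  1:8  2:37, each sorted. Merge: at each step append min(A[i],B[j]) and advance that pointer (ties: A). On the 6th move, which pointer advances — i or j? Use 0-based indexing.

i

i=0 j=0: A[i]=2<=B[j]=2 take 2, i++
i=1 j=0: A[i]=16>B[j]=2 take 2, j++
i=1 j=1: A[i]=16>B[j]=8 take 8, j++
i=1 j=2: A[i]=16<=B[j]=37 take 16, i++
i=2 j=2: A[i]=27<=B[j]=37 take 27, i++
i=3 j=2: A[i]=31<=B[j]=37 take 31, i++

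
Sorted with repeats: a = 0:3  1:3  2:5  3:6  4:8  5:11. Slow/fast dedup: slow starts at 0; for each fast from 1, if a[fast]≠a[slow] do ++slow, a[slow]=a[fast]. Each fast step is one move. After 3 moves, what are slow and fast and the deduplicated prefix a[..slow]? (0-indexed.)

slow=2, fast=4, prefix=[3, 5, 6]

slow=0 fast=1: a[fast]=3=a[slow] dup, fast++
slow=0 fast=2: a[fast]=5≠a[slow]=3 write a[1]=5, slow++,fast++
slow=1 fast=3: a[fast]=6≠a[slow]=5 write a[2]=6, slow++,fast++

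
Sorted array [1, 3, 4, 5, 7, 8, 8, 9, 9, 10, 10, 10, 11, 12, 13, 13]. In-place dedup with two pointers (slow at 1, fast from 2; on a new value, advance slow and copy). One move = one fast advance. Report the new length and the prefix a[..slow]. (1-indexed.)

length 11; prefix = [1, 3, 4, 5, 7, 8, 9, 10, 11, 12, 13]

(s=1,f=2) a[fast]=3≠a[slow]=1 write a[2]=3 → slow++,fast++
(s=2,f=3) a[fast]=4≠a[slow]=3 write a[3]=4 → slow++,fast++
(s=3,f=4) a[fast]=5≠a[slow]=4 write a[4]=5 → slow++,fast++
(s=4,f=5) a[fast]=7≠a[slow]=5 write a[5]=7 → slow++,fast++
(s=5,f=6) a[fast]=8≠a[slow]=7 write a[6]=8 → slow++,fast++
(s=6,f=7) a[fast]=8=a[slow] dup → fast++
(s=6,f=8) a[fast]=9≠a[slow]=8 write a[7]=9 → slow++,fast++
(s=7,f=9) a[fast]=9=a[slow] dup → fast++
(s=7,f=10) a[fast]=10≠a[slow]=9 write a[8]=10 → slow++,fast++
(s=8,f=11) a[fast]=10=a[slow] dup → fast++
(s=8,f=12) a[fast]=10=a[slow] dup → fast++
(s=8,f=13) a[fast]=11≠a[slow]=10 write a[9]=11 → slow++,fast++
(s=9,f=14) a[fast]=12≠a[slow]=11 write a[10]=12 → slow++,fast++
(s=10,f=15) a[fast]=13≠a[slow]=12 write a[11]=13 → slow++,fast++
(s=11,f=16) a[fast]=13=a[slow] dup → fast++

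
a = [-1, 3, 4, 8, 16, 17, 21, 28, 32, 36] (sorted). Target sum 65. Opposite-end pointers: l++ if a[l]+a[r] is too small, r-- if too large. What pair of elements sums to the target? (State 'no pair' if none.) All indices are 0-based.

[0,9] -1+36=35 <65 → l++
[1,9] 3+36=39 <65 → l++
[2,9] 4+36=40 <65 → l++
[3,9] 8+36=44 <65 → l++
[4,9] 16+36=52 <65 → l++
[5,9] 17+36=53 <65 → l++
[6,9] 21+36=57 <65 → l++
[7,9] 28+36=64 <65 → l++
[8,9] 32+36=68 >65 → r--

no pair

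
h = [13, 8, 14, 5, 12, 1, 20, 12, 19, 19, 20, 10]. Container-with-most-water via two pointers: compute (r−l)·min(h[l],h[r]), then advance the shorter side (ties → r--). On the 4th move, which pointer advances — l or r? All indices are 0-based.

[0,11] min(13,10)*11=110 best=110 * → r--
[0,10] min(13,20)*10=130 best=130 * → l++
[1,10] min(8,20)*9=72 best=130 → l++
[2,10] min(14,20)*8=112 best=130 → l++

l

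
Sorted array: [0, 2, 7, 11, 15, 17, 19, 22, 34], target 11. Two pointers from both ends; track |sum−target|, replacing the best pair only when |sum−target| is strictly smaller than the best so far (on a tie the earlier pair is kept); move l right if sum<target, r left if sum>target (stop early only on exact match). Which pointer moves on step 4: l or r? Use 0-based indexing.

[0,8] 0+34=34 d=23 * → r--
[0,7] 0+22=22 d=11 * → r--
[0,6] 0+19=19 d=8 * → r--
[0,5] 0+17=17 d=6 * → r--

r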